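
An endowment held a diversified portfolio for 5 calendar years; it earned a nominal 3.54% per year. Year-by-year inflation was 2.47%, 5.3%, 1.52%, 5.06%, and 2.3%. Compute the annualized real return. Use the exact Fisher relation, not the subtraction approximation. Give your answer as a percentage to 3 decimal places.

0.214%

Cumulative inflation factor: 1.0247 × 1.053 × 1.0152 × 1.0506 × 1.023 ≈ 1.17731.
Nominal growth factor: 1.18998. Real growth factor = 1.18998 / 1.17731 ≈ 1.01077.
Annualized: 1.01077^(1/5) − 1 ≈ 0.00214.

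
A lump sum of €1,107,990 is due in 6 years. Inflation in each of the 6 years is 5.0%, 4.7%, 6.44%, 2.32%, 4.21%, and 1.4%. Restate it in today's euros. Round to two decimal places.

Price-level factor over 6 years: 1.050 × 1.047 × 1.0644 × 1.0232 × 1.0421 × 1.014 ≈ 1.2651695447.
Purchasing power today: €1,107,990 divided by that factor.

€875,764.05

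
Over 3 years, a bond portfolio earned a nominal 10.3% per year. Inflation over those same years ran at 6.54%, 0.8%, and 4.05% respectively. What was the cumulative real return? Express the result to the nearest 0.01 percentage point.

Cumulative inflation factor: 1.0654 × 1.008 × 1.0405 ≈ 1.11742.
Nominal growth factor: 1.34192. Real growth factor = 1.34192 / 1.11742 ≈ 1.20091.
Total real return ≈ 20.0912%.

20.09%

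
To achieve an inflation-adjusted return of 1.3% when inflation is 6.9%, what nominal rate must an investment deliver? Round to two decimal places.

By the Fisher equation, 1 + r_nom = (1 + 1.3%)(1 + 6.9%) = 1.013 × 1.069 = 1.082897.
So r_nom = 8.2897%.

8.29%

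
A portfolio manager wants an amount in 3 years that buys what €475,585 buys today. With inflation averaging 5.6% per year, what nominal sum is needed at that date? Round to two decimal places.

Cumulative price-level factor: (1+5.6%)^3 = 1.177583616.
Multiplying €475,585 by the price-level factor gives the future nominal sum.

€560,041.10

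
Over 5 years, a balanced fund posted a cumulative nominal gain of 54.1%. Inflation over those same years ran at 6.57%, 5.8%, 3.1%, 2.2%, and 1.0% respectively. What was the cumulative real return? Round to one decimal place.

28.4%

Cumulative inflation factor: 1.0657 × 1.058 × 1.031 × 1.022 × 1.010 ≈ 1.19992.
Nominal growth factor: 1.54100. Real growth factor = 1.54100 / 1.19992 ≈ 1.28425.
Total real return ≈ 28.4254%.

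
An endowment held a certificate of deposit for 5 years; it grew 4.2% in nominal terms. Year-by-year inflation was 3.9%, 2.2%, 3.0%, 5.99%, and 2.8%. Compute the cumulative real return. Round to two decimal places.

Cumulative inflation factor: 1.039 × 1.022 × 1.030 × 1.0599 × 1.028 ≈ 1.19169.
Nominal growth factor: 1.04200. Real growth factor = 1.04200 / 1.19169 ≈ 0.87439.
Total real return ≈ -12.5608%.

-12.56%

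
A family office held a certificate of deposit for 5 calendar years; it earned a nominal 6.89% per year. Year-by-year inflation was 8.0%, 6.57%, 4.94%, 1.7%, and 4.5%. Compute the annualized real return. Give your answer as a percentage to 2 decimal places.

1.68%

Cumulative inflation factor: 1.080 × 1.0657 × 1.0494 × 1.017 × 1.045 ≈ 1.28362.
Nominal growth factor: 1.39536. Real growth factor = 1.39536 / 1.28362 ≈ 1.08705.
Annualized: 1.08705^(1/5) − 1 ≈ 0.01683.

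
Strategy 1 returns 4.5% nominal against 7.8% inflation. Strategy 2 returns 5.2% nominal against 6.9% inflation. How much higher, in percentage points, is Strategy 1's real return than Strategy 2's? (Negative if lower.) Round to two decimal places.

Strategy 1 real return: 1.045/1.078 − 1 = -3.061%.
Strategy 2 real return: 1.052/1.069 − 1 = -1.590%.
Difference: -3.061 − (-1.590) = -1.471 pp.

-1.47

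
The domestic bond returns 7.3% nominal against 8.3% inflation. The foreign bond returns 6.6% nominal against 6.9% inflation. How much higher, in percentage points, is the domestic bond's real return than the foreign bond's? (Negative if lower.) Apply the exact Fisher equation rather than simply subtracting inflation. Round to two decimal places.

-0.64

The domestic bond real return: 1.073/1.083 − 1 = -0.923%.
The foreign bond real return: 1.066/1.069 − 1 = -0.281%.
Difference: -0.923 − (-0.281) = -0.642 pp.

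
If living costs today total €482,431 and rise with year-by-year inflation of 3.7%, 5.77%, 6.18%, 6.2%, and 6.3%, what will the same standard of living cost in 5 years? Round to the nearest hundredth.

Cumulative price-level factor: 1.037 × 1.0577 × 1.0618 × 1.062 × 1.063 ≈ 1.3147457119.
The nominal amount required is €482,431 scaled up by that factor.

€634,274.09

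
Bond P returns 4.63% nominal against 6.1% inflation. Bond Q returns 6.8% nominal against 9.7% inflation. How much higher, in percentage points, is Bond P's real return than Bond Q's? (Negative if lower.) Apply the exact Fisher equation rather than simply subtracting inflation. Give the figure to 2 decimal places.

1.26

Bond P real return: 1.0463/1.061 − 1 = -1.385%.
Bond Q real return: 1.068/1.097 − 1 = -2.644%.
Difference: -1.385 − (-2.644) = 1.259 pp.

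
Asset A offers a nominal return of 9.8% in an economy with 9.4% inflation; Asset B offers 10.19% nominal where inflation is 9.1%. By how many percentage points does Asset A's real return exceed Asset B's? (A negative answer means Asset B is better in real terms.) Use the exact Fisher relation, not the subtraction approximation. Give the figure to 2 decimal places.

-0.63

Asset A real return: 1.098/1.094 − 1 = 0.366%.
Asset B real return: 1.1019/1.091 − 1 = 0.999%.
Difference: 0.366 − 0.999 = -0.633 pp.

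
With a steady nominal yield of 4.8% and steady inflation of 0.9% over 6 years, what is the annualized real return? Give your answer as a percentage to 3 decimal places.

With constant rates the annual real return is the same each year: (1+4.8%)/(1+0.9%) − 1 = 0.03865.

3.865%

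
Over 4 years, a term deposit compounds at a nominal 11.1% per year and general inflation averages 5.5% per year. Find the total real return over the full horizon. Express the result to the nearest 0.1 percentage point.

23.0%

The annual real rate is (1+11.1%)/(1+5.5%) − 1 = 5.3081%.
Compounded over 4 years: (1 + 0.053081)^4 − 1 ≈ 0.22983.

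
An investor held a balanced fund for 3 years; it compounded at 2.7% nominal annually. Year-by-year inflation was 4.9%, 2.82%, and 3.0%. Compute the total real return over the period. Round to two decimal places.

-2.50%

Cumulative inflation factor: 1.049 × 1.0282 × 1.030 ≈ 1.11094.
Nominal growth factor: 1.08321. Real growth factor = 1.08321 / 1.11094 ≈ 0.97504.
Total real return ≈ -2.4963%.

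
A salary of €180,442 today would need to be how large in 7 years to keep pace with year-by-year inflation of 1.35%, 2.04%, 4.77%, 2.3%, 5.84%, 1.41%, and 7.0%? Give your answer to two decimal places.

Cumulative price-level factor: 1.0135 × 1.0204 × 1.0477 × 1.023 × 1.0584 × 1.0141 × 1.070 ≈ 1.2729788033.
The nominal amount required is €180,442 scaled up by that factor.

€229,698.84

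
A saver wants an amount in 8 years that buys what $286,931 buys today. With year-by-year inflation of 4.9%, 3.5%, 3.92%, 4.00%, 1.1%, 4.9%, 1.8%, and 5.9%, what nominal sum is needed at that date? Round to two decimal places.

$384,942.77

Cumulative price-level factor: 1.049 × 1.035 × 1.0392 × 1.0400 × 1.011 × 1.049 × 1.018 × 1.059 ≈ 1.3415865550.
The nominal amount required is $286,931 scaled up by that factor.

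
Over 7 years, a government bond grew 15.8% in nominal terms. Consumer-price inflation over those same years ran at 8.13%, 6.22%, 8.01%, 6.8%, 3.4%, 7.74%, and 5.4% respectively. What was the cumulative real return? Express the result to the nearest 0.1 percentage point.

Cumulative inflation factor: 1.0813 × 1.0622 × 1.0801 × 1.068 × 1.034 × 1.0774 × 1.054 ≈ 1.55570.
Nominal growth factor: 1.15800. Real growth factor = 1.15800 / 1.55570 ≈ 0.74436.
Total real return ≈ -25.5641%.

-25.6%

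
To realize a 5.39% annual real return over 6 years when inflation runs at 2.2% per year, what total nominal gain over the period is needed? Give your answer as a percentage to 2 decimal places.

56.14%

Required annual nominal rate: (1+5.39%)(1+2.2%) − 1 = 7.70858%.
Cumulative over 6 years: (1 + 0.0770858)^6 − 1 ≈ 0.56136.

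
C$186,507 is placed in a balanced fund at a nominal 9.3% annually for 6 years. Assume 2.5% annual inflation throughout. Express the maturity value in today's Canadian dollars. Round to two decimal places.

C$274,203.45

Nominal value at maturity: C$186,507 × (1 + 9.3%)^6 ≈ C$317,991.94.
Price-level factor over 6 years: (1 + 2.5%)^6 ≈ 1.1596934182.
The maturity value deflated by that factor is the answer in today's purchasing power.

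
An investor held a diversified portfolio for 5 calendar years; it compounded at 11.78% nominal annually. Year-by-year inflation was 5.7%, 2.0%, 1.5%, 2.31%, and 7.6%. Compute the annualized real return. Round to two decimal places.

7.69%

Cumulative inflation factor: 1.057 × 1.020 × 1.015 × 1.0231 × 1.076 ≈ 1.20468.
Nominal growth factor: 1.74510. Real growth factor = 1.74510 / 1.20468 ≈ 1.44860.
Annualized: 1.44860^(1/5) − 1 ≈ 0.07694.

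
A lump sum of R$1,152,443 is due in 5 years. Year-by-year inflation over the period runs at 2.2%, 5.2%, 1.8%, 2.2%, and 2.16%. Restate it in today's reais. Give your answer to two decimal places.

Price-level factor over 5 years: 1.022 × 1.052 × 1.018 × 1.022 × 1.0216 ≈ 1.1427367482.
Purchasing power today: R$1,152,443 divided by that factor.

R$1,008,493.87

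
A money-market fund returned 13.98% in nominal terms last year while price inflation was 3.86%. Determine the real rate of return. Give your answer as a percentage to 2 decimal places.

Real return via the Fisher equation: (1 + 13.98%)/(1 + 3.86%) − 1 = 1.1398/1.0386 − 1 ≈ 0.09744.

9.74%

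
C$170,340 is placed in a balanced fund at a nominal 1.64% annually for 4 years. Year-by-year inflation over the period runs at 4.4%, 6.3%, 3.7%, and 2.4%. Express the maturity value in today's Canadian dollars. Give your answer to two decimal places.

C$154,263.36

Nominal value at maturity: C$170,340 × (1 + 1.64%)^4 ≈ C$181,792.21.
Price-level factor over 4 years: 1.044 × 1.063 × 1.037 × 1.024 ≈ 1.1784535695.
The maturity value deflated by that factor is the answer in today's purchasing power.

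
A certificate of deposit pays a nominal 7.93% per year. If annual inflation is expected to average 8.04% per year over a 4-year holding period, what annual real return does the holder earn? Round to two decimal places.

-0.10%

With constant rates the annual real return is the same each year: (1+7.93%)/(1+8.04%) − 1 = -0.00102.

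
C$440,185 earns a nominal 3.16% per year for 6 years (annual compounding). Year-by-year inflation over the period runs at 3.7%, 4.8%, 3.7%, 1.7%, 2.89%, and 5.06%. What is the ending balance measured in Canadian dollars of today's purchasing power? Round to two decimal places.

C$428,206.18

Nominal value at maturity: C$440,185 × (1 + 3.16%)^6 ≈ C$530,521.81.
Price-level factor over 6 years: 1.037 × 1.048 × 1.037 × 1.017 × 1.0289 × 1.0506 ≈ 1.2389401066.
The maturity value deflated by that factor is the answer in today's purchasing power.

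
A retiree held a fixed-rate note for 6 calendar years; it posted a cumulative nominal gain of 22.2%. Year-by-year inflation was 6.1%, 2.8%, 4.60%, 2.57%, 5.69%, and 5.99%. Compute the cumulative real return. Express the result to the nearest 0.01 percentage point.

Cumulative inflation factor: 1.061 × 1.028 × 1.0460 × 1.0257 × 1.0569 × 1.0599 ≈ 1.31087.
Nominal growth factor: 1.22200. Real growth factor = 1.22200 / 1.31087 ≈ 0.93221.
Total real return ≈ -6.7794%.

-6.78%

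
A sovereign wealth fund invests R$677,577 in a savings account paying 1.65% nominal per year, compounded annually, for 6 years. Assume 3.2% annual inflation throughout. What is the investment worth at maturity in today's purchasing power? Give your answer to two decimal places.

Nominal value at maturity: R$677,577 × (1 + 1.65%)^6 ≈ R$747,485.81.
Price-level factor over 6 years: (1 + 3.2%)^6 ≈ 1.2080312910.
The maturity value deflated by that factor is the answer in today's purchasing power.

R$618,763.62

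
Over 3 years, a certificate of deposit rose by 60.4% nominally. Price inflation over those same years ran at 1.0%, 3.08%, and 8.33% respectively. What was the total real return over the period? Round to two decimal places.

Cumulative inflation factor: 1.010 × 1.0308 × 1.0833 ≈ 1.12783.
Nominal growth factor: 1.60400. Real growth factor = 1.60400 / 1.12783 ≈ 1.42220.
Total real return ≈ 42.2197%.

42.22%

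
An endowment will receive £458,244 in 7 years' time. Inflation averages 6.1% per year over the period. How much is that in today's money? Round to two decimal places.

£302,753.45

Price-level factor over 7 years: (1 + 6.1%)^7 ≈ 1.5135880397.
Purchasing power today: £458,244 divided by that factor.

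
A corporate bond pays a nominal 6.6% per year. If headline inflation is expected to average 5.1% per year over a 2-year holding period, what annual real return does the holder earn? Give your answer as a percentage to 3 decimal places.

1.427%

With constant rates the annual real return is the same each year: (1+6.6%)/(1+5.1%) − 1 = 0.01427.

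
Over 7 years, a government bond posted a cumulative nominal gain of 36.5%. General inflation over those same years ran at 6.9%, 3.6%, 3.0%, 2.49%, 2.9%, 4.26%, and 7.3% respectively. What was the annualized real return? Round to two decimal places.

Cumulative inflation factor: 1.069 × 1.036 × 1.030 × 1.0249 × 1.029 × 1.0426 × 1.073 ≈ 1.34583.
Nominal growth factor: 1.36500. Real growth factor = 1.36500 / 1.34583 ≈ 1.01425.
Annualized: 1.01425^(1/7) − 1 ≈ 0.00202.

0.20%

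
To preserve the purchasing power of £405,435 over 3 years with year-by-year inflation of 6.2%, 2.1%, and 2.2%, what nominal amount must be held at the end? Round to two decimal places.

£449,285.49

Cumulative price-level factor: 1.062 × 1.021 × 1.022 = 1.108156644.
Multiplying £405,435 by the price-level factor gives the future nominal sum.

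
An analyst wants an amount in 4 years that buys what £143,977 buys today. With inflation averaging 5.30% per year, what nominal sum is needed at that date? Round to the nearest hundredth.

Cumulative price-level factor: (1+5.30%)^4 ≈ 1.2294573985.
The nominal amount required is £143,977 scaled up by that factor.

£177,013.59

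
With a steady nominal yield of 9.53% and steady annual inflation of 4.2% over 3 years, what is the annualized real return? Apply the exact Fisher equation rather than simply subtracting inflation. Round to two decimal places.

5.12%

With constant rates the annual real return is the same each year: (1+9.53%)/(1+4.2%) − 1 = 0.05115.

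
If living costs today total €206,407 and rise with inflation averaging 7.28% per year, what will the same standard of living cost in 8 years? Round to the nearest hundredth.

Cumulative price-level factor: (1+7.28%)^8 ≈ 1.7544868551.
Multiplying €206,407 by the price-level factor gives the future nominal sum.

€362,138.37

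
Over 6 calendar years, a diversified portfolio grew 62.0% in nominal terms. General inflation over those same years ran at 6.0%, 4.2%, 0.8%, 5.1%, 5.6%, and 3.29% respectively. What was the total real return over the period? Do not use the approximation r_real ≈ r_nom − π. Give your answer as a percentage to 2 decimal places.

Cumulative inflation factor: 1.060 × 1.042 × 1.008 × 1.051 × 1.056 × 1.0329 ≈ 1.27632.
Nominal growth factor: 1.62000. Real growth factor = 1.62000 / 1.27632 ≈ 1.26928.
Total real return ≈ 26.9276%.

26.93%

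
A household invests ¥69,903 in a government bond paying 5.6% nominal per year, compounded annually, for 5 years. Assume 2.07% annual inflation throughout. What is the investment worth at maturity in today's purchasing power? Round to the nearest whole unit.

Nominal value at maturity: ¥69,903 × (1 + 5.6%)^5 ≈ ¥91,794.
Price-level factor over 5 years: (1 + 2.07%)^5 ≈ 1.1078745192.
The maturity value deflated by that factor is the answer in today's purchasing power.

¥82,856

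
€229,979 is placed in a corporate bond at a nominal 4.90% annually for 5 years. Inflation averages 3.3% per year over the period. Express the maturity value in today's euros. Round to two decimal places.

Nominal value at maturity: €229,979 × (1 + 4.90%)^5 ≈ €292,122.91.
Price-level factor over 5 years: (1 + 3.3%)^5 ≈ 1.1762553387.
The maturity value deflated by that factor is the answer in today's purchasing power.

€248,349.91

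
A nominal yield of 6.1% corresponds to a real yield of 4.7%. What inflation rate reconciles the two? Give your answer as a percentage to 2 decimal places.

1.34%

From (1+r_nom) = (1+r_real)(1+π), we get 1+π = (1 + 6.1%)/(1 + 4.7%) = 1.061/1.047 ≈ 1.01337.
So π ≈ 1.3372%.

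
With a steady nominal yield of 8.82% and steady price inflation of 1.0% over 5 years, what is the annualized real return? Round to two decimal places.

7.74%

With constant rates the annual real return is the same each year: (1+8.82%)/(1+1.0%) − 1 = 0.07743.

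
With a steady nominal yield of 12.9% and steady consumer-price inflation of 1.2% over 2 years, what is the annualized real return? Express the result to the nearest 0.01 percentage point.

With constant rates the annual real return is the same each year: (1+12.9%)/(1+1.2%) − 1 = 0.11561.

11.56%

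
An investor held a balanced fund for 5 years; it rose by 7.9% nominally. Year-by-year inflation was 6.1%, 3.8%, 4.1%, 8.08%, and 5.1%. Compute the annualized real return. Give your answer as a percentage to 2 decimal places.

Cumulative inflation factor: 1.061 × 1.038 × 1.041 × 1.0808 × 1.051 ≈ 1.30230.
Nominal growth factor: 1.07900. Real growth factor = 1.07900 / 1.30230 ≈ 0.82853.
Annualized: 0.82853^(1/5) − 1 ≈ -0.03692.

-3.69%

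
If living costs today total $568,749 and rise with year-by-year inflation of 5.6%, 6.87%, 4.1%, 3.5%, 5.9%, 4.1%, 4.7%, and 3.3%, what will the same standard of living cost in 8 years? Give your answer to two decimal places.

Cumulative price-level factor: 1.056 × 1.0687 × 1.041 × 1.035 × 1.059 × 1.041 × 1.047 × 1.033 ≈ 1.4497879965.
Multiplying $568,749 by the price-level factor gives the future nominal sum.

$824,565.47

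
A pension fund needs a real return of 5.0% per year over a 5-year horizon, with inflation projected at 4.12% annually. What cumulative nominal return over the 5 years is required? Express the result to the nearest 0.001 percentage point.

Required annual nominal rate: (1+5.0%)(1+4.12%) − 1 = 9.326%.
Cumulative over 5 years: (1 + 0.09326)^5 − 1 ≈ 0.56177.

56.177%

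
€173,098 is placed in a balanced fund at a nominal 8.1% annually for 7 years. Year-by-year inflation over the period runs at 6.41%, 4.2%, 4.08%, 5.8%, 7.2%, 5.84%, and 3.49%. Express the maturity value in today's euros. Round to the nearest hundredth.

Nominal value at maturity: €173,098 × (1 + 8.1%)^7 ≈ €298,587.70.
Price-level factor over 7 years: 1.0641 × 1.042 × 1.0408 × 1.058 × 1.072 × 1.0584 × 1.0349 ≈ 1.4336598302.
Dividing the nominal maturity value by the price-level factor gives the value in today's money.

€208,269.56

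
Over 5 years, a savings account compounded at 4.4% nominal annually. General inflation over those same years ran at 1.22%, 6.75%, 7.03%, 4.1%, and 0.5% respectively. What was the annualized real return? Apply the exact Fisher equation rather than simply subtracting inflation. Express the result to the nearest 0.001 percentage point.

Cumulative inflation factor: 1.0122 × 1.0675 × 1.0703 × 1.041 × 1.005 ≈ 1.20992.
Nominal growth factor: 1.24023. Real growth factor = 1.24023 / 1.20992 ≈ 1.02505.
Annualized: 1.02505^(1/5) − 1 ≈ 0.00496.

0.496%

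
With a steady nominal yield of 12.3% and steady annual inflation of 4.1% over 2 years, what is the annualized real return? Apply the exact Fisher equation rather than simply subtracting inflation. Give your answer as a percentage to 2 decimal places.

With constant rates the annual real return is the same each year: (1+12.3%)/(1+4.1%) − 1 = 0.07877.

7.88%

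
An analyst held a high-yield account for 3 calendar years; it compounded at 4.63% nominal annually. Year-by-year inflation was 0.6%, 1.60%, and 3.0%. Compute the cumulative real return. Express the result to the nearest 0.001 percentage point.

Cumulative inflation factor: 1.006 × 1.0160 × 1.030 ≈ 1.05276.
Nominal growth factor: 1.14543. Real growth factor = 1.14543 / 1.05276 ≈ 1.08803.
Total real return ≈ 8.8027%.

8.803%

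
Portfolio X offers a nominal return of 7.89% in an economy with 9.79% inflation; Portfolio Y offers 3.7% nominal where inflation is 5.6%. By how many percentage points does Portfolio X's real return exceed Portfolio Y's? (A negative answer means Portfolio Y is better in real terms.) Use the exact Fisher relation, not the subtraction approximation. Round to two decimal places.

Portfolio X real return: 1.0789/1.0979 − 1 = -1.731%.
Portfolio Y real return: 1.037/1.056 − 1 = -1.799%.
Difference: -1.731 − (-1.799) = 0.068 pp.

0.07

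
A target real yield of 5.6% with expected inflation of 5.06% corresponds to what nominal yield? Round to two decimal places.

10.94%

By the Fisher equation, 1 + r_nom = (1 + 5.6%)(1 + 5.06%) = 1.056 × 1.0506 = 1.1094336.
So r_nom = 10.94336%.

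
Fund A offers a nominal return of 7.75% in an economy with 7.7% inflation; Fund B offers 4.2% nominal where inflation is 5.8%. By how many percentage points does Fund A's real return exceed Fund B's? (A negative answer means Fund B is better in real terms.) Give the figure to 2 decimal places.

Fund A real return: 1.0775/1.077 − 1 = 0.046%.
Fund B real return: 1.042/1.058 − 1 = -1.512%.
Difference: 0.046 − (-1.512) = 1.558 pp.

1.56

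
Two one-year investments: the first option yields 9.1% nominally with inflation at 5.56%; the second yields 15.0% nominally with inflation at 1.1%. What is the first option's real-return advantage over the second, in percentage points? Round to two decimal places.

-10.40

The first option real return: 1.091/1.0556 − 1 = 3.354%.
The second real return: 1.150/1.011 − 1 = 13.749%.
Difference: 3.354 − 13.749 = -10.395 pp.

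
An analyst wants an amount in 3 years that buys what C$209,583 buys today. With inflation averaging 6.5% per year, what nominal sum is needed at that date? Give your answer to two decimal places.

Cumulative price-level factor: (1+6.5%)^3 = 1.207949625.
Multiplying C$209,583 by the price-level factor gives the future nominal sum.

C$253,165.71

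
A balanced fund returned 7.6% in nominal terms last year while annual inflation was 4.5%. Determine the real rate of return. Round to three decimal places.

2.967%

Real return via the Fisher equation: (1 + 7.6%)/(1 + 4.5%) − 1 = 1.076/1.045 − 1 ≈ 0.02967.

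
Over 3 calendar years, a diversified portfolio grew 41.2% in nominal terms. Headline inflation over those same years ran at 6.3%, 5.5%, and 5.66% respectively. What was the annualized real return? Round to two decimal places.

Cumulative inflation factor: 1.063 × 1.055 × 1.0566 ≈ 1.18494.
Nominal growth factor: 1.41200. Real growth factor = 1.41200 / 1.18494 ≈ 1.19162.
Annualized: 1.19162^(1/3) − 1 ≈ 0.06018.

6.02%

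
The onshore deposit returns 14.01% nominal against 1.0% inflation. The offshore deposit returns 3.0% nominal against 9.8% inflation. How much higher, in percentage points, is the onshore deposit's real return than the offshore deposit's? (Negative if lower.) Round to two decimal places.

19.07

The onshore deposit real return: 1.1401/1.010 − 1 = 12.881%.
The offshore deposit real return: 1.030/1.098 − 1 = -6.193%.
Difference: 12.881 − (-6.193) = 19.074 pp.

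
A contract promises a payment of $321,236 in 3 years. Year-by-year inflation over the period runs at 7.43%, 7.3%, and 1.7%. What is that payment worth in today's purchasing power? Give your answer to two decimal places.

Price-level factor over 3 years: 1.0743 × 1.073 × 1.017 = 1.1723202063.
Purchasing power today: $321,236 divided by that factor.

$274,017.28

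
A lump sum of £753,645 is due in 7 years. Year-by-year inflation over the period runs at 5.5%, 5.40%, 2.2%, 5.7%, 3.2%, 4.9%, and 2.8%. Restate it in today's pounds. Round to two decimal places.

Price-level factor over 7 years: 1.055 × 1.0540 × 1.022 × 1.057 × 1.032 × 1.049 × 1.028 ≈ 1.3368025144.
Purchasing power today: £753,645 divided by that factor.

£563,766.89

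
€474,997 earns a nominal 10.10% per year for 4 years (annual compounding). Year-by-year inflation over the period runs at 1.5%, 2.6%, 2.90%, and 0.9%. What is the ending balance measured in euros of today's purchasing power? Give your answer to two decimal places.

Nominal value at maturity: €474,997 × (1 + 10.10%)^4 ≈ €697,975.44.
Price-level factor over 4 years: 1.015 × 1.026 × 1.0290 × 1.009 ≈ 1.0812346228.
Dividing the nominal maturity value by the price-level factor gives the value in today's money.

€645,535.60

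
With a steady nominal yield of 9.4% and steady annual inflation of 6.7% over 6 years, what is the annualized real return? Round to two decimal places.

With constant rates the annual real return is the same each year: (1+9.4%)/(1+6.7%) − 1 = 0.02530.

2.53%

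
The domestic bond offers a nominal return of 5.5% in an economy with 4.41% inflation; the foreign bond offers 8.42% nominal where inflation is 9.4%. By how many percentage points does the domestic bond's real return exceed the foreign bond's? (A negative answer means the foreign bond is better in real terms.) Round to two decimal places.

1.94

The domestic bond real return: 1.055/1.0441 − 1 = 1.044%.
The foreign bond real return: 1.0842/1.094 − 1 = -0.896%.
Difference: 1.044 − (-0.896) = 1.940 pp.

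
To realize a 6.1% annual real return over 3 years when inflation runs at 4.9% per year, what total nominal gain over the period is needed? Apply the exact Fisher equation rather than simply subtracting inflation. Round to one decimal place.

Required annual nominal rate: (1+6.1%)(1+4.9%) − 1 = 11.2989%.
Cumulative over 3 years: (1 + 0.112989)^3 − 1 ≈ 0.37871.

37.9%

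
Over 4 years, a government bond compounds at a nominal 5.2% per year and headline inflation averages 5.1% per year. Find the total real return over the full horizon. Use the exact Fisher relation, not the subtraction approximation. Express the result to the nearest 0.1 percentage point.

The annual real rate is (1+5.2%)/(1+5.1%) − 1 = 0.0951%.
Compounded over 4 years: (1 + 0.000951)^4 − 1 ≈ 0.00381.

0.4%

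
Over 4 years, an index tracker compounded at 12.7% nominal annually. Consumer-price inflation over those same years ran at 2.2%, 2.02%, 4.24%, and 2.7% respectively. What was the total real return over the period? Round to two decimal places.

Cumulative inflation factor: 1.022 × 1.0202 × 1.0424 × 1.027 ≈ 1.11620.
Nominal growth factor: 1.61323. Real growth factor = 1.61323 / 1.11620 ≈ 1.44529.
Total real return ≈ 44.5289%.

44.53%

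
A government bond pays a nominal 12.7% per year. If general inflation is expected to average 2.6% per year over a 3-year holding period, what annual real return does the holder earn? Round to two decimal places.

9.84%

With constant rates the annual real return is the same each year: (1+12.7%)/(1+2.6%) − 1 = 0.09844.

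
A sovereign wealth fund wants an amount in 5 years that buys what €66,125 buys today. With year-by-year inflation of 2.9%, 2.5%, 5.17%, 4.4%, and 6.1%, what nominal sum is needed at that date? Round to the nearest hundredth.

€81,248.00

Cumulative price-level factor: 1.029 × 1.025 × 1.0517 × 1.044 × 1.061 ≈ 1.2287032207.
The nominal amount required is €66,125 scaled up by that factor.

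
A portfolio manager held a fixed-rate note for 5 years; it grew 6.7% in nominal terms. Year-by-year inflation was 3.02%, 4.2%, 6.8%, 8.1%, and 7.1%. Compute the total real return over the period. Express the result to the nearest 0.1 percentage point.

-19.6%

Cumulative inflation factor: 1.0302 × 1.042 × 1.068 × 1.081 × 1.071 ≈ 1.32732.
Nominal growth factor: 1.06700. Real growth factor = 1.06700 / 1.32732 ≈ 0.80388.
Total real return ≈ -19.6125%.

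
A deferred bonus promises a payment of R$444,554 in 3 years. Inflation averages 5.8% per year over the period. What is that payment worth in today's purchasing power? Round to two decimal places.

Price-level factor over 3 years: (1 + 5.8%)^3 = 1.184287112.
Purchasing power today: R$444,554 divided by that factor.

R$375,376.88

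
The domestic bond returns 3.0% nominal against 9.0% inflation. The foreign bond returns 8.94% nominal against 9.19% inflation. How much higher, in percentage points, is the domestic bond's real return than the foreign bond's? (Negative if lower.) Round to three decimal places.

-5.276

The domestic bond real return: 1.030/1.090 − 1 = -5.5046%.
The foreign bond real return: 1.0894/1.0919 − 1 = -0.2290%.
Difference: -5.5046 − (-0.2290) = -5.2756 pp.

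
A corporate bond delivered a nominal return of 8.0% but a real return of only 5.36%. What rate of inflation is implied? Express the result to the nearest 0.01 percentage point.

From (1+r_nom) = (1+r_real)(1+π), we get 1+π = (1 + 8.0%)/(1 + 5.36%) = 1.080/1.0536 ≈ 1.02506.
So π ≈ 2.5057%.

2.51%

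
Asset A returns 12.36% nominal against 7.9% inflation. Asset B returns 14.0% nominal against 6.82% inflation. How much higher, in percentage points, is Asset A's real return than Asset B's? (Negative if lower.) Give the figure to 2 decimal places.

Asset A real return: 1.1236/1.079 − 1 = 4.133%.
Asset B real return: 1.140/1.0682 − 1 = 6.722%.
Difference: 4.133 − 6.722 = -2.589 pp.

-2.59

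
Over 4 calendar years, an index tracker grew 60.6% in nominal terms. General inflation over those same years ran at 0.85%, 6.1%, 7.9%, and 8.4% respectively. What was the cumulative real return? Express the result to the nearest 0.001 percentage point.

28.323%

Cumulative inflation factor: 1.0085 × 1.061 × 1.079 × 1.084 ≈ 1.25153.
Nominal growth factor: 1.60600. Real growth factor = 1.60600 / 1.25153 ≈ 1.28323.
Total real return ≈ 28.3227%.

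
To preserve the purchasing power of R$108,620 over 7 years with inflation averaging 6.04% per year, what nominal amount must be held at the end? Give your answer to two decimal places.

R$163,756.23

Cumulative price-level factor: (1+6.04%)^7 ≈ 1.5076066118.
Multiplying R$108,620 by the price-level factor gives the future nominal sum.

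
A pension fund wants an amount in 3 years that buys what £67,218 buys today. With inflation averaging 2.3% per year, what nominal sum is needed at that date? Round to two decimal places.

£71,963.53

Cumulative price-level factor: (1+2.3%)^3 = 1.070599167.
The nominal amount required is £67,218 scaled up by that factor.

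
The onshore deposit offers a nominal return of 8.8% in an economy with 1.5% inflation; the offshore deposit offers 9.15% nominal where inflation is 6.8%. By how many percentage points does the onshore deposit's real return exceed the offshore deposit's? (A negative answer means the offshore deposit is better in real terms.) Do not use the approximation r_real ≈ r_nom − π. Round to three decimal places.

4.992

The onshore deposit real return: 1.088/1.015 − 1 = 7.1921%.
The offshore deposit real return: 1.0915/1.068 − 1 = 2.2004%.
Difference: 7.1921 − 2.2004 = 4.9917 pp.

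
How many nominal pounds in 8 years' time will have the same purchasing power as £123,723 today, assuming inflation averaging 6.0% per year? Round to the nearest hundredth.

Cumulative price-level factor: (1+6.0%)^8 ≈ 1.5938480745.
The nominal amount required is £123,723 scaled up by that factor.

£197,195.67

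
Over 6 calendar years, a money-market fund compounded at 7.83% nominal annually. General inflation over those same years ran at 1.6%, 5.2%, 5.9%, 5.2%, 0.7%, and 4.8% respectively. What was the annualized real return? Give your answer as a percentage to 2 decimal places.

3.80%

Cumulative inflation factor: 1.016 × 1.052 × 1.059 × 1.052 × 1.007 × 1.048 ≈ 1.25664.
Nominal growth factor: 1.57195. Real growth factor = 1.57195 / 1.25664 ≈ 1.25091.
Annualized: 1.25091^(1/6) − 1 ≈ 0.03802.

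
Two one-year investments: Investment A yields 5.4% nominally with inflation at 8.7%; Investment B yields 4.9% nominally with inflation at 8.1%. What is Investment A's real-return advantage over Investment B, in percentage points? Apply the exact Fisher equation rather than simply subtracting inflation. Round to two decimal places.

Investment A real return: 1.054/1.087 − 1 = -3.036%.
Investment B real return: 1.049/1.081 − 1 = -2.960%.
Difference: -3.036 − (-2.960) = -0.076 pp.

-0.08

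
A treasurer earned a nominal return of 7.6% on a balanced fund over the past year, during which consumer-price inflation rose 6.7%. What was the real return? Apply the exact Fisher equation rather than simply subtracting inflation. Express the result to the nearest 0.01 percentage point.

0.84%

Real return via the Fisher equation: (1 + 7.6%)/(1 + 6.7%) − 1 = 1.076/1.067 − 1 ≈ 0.00843.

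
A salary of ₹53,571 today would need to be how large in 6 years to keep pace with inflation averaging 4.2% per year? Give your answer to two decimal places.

₹68,570.30

Cumulative price-level factor: (1+4.2%)^6 ≈ 1.2799892251.
The nominal amount required is ₹53,571 scaled up by that factor.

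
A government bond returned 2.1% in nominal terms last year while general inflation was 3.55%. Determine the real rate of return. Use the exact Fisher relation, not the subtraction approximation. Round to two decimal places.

-1.40%

Real return via the Fisher equation: (1 + 2.1%)/(1 + 3.55%) − 1 = 1.021/1.0355 − 1 ≈ -0.01400.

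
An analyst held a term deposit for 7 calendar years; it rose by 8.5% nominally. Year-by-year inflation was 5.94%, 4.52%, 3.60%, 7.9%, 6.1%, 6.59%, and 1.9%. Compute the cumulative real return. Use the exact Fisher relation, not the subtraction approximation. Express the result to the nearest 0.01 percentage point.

-23.94%

Cumulative inflation factor: 1.0594 × 1.0452 × 1.0360 × 1.079 × 1.061 × 1.0659 × 1.019 ≈ 1.42642.
Nominal growth factor: 1.08500. Real growth factor = 1.08500 / 1.42642 ≈ 0.76065.
Total real return ≈ -23.9353%.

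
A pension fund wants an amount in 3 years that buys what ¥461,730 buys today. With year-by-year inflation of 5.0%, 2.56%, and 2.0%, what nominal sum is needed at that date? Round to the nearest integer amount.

Cumulative price-level factor: 1.050 × 1.0256 × 1.020 = 1.0984176.
Multiplying ¥461,730 by the price-level factor gives the future nominal sum.

¥507,172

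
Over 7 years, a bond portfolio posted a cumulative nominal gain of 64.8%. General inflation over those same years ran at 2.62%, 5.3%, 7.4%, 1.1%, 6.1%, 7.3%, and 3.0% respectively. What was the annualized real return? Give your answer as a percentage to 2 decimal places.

Cumulative inflation factor: 1.0262 × 1.053 × 1.074 × 1.011 × 1.061 × 1.073 × 1.030 ≈ 1.37584.
Nominal growth factor: 1.64800. Real growth factor = 1.64800 / 1.37584 ≈ 1.19781.
Annualized: 1.19781^(1/7) − 1 ≈ 0.02612.

2.61%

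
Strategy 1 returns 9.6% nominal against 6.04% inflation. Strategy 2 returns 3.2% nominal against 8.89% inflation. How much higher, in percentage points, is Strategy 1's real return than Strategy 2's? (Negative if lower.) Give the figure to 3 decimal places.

Strategy 1 real return: 1.096/1.0604 − 1 = 3.3572%.
Strategy 2 real return: 1.032/1.0889 − 1 = -5.2255%.
Difference: 3.3572 − (-5.2255) = 8.5827 pp.

8.583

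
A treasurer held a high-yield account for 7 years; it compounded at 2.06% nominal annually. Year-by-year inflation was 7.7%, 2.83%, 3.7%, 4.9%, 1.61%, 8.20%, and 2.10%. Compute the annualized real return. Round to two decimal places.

-2.25%

Cumulative inflation factor: 1.077 × 1.0283 × 1.037 × 1.049 × 1.0161 × 1.0820 × 1.0210 ≈ 1.35232.
Nominal growth factor: 1.15342. Real growth factor = 1.15342 / 1.35232 ≈ 0.85292.
Annualized: 0.85292^(1/7) − 1 ≈ -0.02247.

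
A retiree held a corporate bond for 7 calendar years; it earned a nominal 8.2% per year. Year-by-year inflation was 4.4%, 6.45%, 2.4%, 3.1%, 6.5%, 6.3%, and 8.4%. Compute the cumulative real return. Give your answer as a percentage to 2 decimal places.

Cumulative inflation factor: 1.044 × 1.0645 × 1.024 × 1.031 × 1.065 × 1.063 × 1.084 ≈ 1.43985.
Nominal growth factor: 1.73616. Real growth factor = 1.73616 / 1.43985 ≈ 1.20580.
Total real return ≈ 20.5796%.

20.58%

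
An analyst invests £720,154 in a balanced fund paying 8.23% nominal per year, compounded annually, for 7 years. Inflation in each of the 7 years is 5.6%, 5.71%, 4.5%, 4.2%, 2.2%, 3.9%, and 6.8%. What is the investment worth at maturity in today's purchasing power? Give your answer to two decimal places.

Nominal value at maturity: £720,154 × (1 + 8.23%)^7 ≈ £1,252,734.35.
Price-level factor over 7 years: 1.056 × 1.0571 × 1.045 × 1.042 × 1.022 × 1.039 × 1.068 ≈ 1.3784838948.
The maturity value deflated by that factor is the answer in today's purchasing power.

£908,776.92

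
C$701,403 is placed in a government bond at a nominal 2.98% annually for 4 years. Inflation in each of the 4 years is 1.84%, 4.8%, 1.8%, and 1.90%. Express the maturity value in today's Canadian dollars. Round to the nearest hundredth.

Nominal value at maturity: C$701,403 × (1 + 2.98%)^4 ≈ C$788,822.28.
Price-level factor over 4 years: 1.0184 × 1.048 × 1.018 × 1.0190 ≈ 1.1071376893.
The maturity value deflated by that factor is the answer in today's purchasing power.

C$712,487.97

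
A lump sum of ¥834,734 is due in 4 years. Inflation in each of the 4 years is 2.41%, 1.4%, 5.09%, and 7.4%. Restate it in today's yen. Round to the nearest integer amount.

¥712,200

Price-level factor over 4 years: 1.0241 × 1.014 × 1.0509 × 1.074 ≈ 1.1720496096.
Purchasing power today: ¥834,734 divided by that factor.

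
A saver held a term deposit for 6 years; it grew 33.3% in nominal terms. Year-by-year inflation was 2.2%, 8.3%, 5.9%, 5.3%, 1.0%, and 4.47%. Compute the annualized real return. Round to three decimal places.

Cumulative inflation factor: 1.022 × 1.083 × 1.059 × 1.053 × 1.010 × 1.0447 ≈ 1.30232.
Nominal growth factor: 1.33300. Real growth factor = 1.33300 / 1.30232 ≈ 1.02356.
Annualized: 1.02356^(1/6) − 1 ≈ 0.00389.

0.389%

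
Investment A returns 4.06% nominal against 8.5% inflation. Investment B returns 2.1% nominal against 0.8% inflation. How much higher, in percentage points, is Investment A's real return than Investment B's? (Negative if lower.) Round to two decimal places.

-5.38

Investment A real return: 1.0406/1.085 − 1 = -4.092%.
Investment B real return: 1.021/1.008 − 1 = 1.290%.
Difference: -4.092 − 1.290 = -5.382 pp.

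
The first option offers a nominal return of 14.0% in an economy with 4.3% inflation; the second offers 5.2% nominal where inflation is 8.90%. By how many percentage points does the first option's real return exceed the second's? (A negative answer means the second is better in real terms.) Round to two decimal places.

The first option real return: 1.140/1.043 − 1 = 9.300%.
The second real return: 1.052/1.0890 − 1 = -3.398%.
Difference: 9.300 − (-3.398) = 12.698 pp.

12.70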